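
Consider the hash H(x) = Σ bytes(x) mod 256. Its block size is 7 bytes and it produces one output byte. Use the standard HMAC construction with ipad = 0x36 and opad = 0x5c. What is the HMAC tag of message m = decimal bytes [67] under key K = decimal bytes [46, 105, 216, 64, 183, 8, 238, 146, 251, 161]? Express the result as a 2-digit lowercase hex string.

41

Key decimal bytes [46, 105, 216, 64, 183, 8, 238, 146, 251, 161] = 2e 69 d8 40 b7 08 ee 92 fb a1 is 10 bytes > B = 7, so hash it first: H(key) = 8a, then zero-pad to 7 bytes: K' = 8a 00 00 00 00 00 00.
K' ⊕ ipad = bc 36 36 36 36 36 36.  K' ⊕ opad = d6 5c 5c 5c 5c 5c 5c.
Inner input = (K'⊕ipad) ∥ m = bc 36 36 36 36 36 36 ∥ 43.
Inner hash: sum = 188+54+54+54+54+54+54+67 = 579; mod 256 = 67 → 43.
Outer input = (K'⊕opad) ∥ inner = d6 5c 5c 5c 5c 5c 5c ∥ 43.
Outer hash (tag): sum = 214+92+92+92+92+92+92+67 = 833; mod 256 = 65 → 41.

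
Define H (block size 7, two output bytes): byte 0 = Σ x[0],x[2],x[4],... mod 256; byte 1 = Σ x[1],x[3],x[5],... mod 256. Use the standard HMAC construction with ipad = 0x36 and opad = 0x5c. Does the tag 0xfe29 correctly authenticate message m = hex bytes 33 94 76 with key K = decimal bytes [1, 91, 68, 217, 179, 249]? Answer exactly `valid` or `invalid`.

invalid

Key decimal bytes [1, 91, 68, 217, 179, 249] = 01 5b 44 d9 b3 f9 is 6 bytes ≤ B = 7; zero-pad to 7 bytes: K' = 01 5b 44 d9 b3 f9 00.
K' ⊕ ipad = 37 6d 72 ef 85 cf 36; K' ⊕ opad = 5d 07 18 85 ef a5 5c.
Inner hash: even-index sum = 504 mod 256 = 248; odd-index sum = 724 mod 256 = 212 → f8 d4.
Outer hash (recomputed tag): even-index sum = 660 mod 256 = 148; odd-index sum = 553 mod 256 = 41 → 94 29.
Recomputed tag = 9429; claimed = fe29 → mismatch.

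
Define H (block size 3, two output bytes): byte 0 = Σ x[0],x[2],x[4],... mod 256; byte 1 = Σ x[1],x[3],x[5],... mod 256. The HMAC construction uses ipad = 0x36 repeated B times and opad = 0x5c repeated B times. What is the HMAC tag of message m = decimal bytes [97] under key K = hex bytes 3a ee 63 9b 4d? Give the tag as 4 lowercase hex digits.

Key hex bytes 3a ee 63 9b 4d is 5 bytes > B = 3, so hash it first: H(key) = ea 89, then zero-pad to 3 bytes: K' = ea 89 00.
K' ⊕ ipad = dc bf 36.  K' ⊕ opad = b6 d5 5c.
Inner input = (K'⊕ipad) ∥ m = dc bf 36 ∥ 61.
Inner hash: even-index sum = 274 mod 256 = 18; odd-index sum = 288 mod 256 = 32 → 12 20.
Outer input = (K'⊕opad) ∥ inner = b6 d5 5c ∥ 12 20.
Outer hash (tag): even-index sum = 306 mod 256 = 50; odd-index sum = 231 mod 256 = 231 → 32 e7.

32e7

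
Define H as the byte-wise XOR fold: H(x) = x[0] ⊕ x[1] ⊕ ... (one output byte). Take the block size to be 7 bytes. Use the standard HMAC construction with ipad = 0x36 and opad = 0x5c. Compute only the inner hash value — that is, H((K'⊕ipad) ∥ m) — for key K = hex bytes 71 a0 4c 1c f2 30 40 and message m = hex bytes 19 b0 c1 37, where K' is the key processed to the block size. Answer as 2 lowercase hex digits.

6a

Key hex bytes 71 a0 4c 1c f2 30 40 is exactly B = 7 bytes: K' = 71 a0 4c 1c f2 30 40.
K' ⊕ ipad = 47 96 7a 2a c4 06 76.
Inner input = 47 96 7a 2a c4 06 76 ∥ 19 b0 c1 37.
Inner hash: XOR 47⊕96⊕7a⊕2a⊕c4⊕06⊕76⊕19⊕b0⊕c1⊕37 = 6a.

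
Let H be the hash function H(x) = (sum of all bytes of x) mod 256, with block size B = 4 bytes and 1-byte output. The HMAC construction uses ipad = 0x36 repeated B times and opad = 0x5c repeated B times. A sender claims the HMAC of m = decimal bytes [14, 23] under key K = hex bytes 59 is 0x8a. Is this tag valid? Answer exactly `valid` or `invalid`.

invalid

Key hex bytes 59 is 1 byte ≤ B = 4; zero-pad to 4 bytes: K' = 59 00 00 00.
K' ⊕ ipad = 6f 36 36 36; K' ⊕ opad = 05 5c 5c 5c.
Inner hash: sum = 111+54+54+54+14+23 = 310; mod 256 = 54 → 36.
Outer hash (recomputed tag): sum = 5+92+92+92+54 = 335; mod 256 = 79 → 4f.
Recomputed tag = 4f; claimed = 8a → mismatch.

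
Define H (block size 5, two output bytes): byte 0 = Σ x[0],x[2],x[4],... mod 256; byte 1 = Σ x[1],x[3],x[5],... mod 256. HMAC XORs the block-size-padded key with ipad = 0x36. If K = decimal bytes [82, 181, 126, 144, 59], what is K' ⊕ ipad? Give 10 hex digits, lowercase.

648348a60d

Key decimal bytes [82, 181, 126, 144, 59] = 52 b5 7e 90 3b is exactly B = 5 bytes: K' = 52 b5 7e 90 3b.
XOR each byte with 0x36: 52⊕36=64, b5⊕36=83, 7e⊕36=48, 90⊕36=a6, 3b⊕36=0d.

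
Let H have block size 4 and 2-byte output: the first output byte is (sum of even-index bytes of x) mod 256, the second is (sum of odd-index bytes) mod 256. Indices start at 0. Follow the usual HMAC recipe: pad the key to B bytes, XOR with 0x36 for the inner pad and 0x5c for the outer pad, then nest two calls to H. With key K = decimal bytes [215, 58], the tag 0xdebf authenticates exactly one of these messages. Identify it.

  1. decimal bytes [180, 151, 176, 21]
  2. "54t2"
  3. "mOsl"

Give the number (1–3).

3

Key decimal bytes [215, 58] = d7 3a is 2 bytes ≤ B = 4; zero-pad to 4 bytes: K' = d7 3a 00 00.
K' ⊕ ipad = e1 0c 36 36; K' ⊕ opad = 8b 66 5c 5c.
m1: inner = H(e1 0c 36 36 b4 97 b0 15) = 7b ee; tag = H(8b 66 5c 5c 7b ee) = 62b0
m2: inner = H(e1 0c 36 36 35 34 74 32) = c0 a8; tag = H(8b 66 5c 5c c0 a8) = a76a
m3: inner = H(e1 0c 36 36 6d 4f 73 6c) = f7 fd; tag = H(8b 66 5c 5c f7 fd) = debf ← matches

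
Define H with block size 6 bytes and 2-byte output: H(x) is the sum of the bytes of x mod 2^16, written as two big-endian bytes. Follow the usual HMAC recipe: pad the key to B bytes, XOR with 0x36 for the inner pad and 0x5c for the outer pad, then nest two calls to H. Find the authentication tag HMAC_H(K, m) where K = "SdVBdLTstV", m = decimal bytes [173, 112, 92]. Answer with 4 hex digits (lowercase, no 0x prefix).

Key "SdVBdLTstV" = 53 64 56 42 64 4c 54 73 74 56 is 10 bytes > B = 6, so hash it first: H(key) = 03 90, then zero-pad to 6 bytes: K' = 03 90 00 00 00 00.
K' ⊕ ipad = 35 a6 36 36 36 36.  K' ⊕ opad = 5f cc 5c 5c 5c 5c.
Inner input = (K'⊕ipad) ∥ m = 35 a6 36 36 36 36 ∥ ad 70 5c.
Inner hash: sum = 53+166+54+54+54+54+173+112+92 = 812 → 03 2c.
Outer input = (K'⊕opad) ∥ inner = 5f cc 5c 5c 5c 5c ∥ 03 2c.
Outer hash (tag): sum = 95+204+92+92+92+92+3+44 = 714 → 02 ca.

02ca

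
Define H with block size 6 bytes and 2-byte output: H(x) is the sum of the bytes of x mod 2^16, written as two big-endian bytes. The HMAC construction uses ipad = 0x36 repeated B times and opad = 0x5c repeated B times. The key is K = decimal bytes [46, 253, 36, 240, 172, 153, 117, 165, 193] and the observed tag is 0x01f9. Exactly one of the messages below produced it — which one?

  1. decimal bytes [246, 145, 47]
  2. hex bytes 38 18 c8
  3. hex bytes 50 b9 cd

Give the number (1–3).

Key decimal bytes [46, 253, 36, 240, 172, 153, 117, 165, 193] = 2e fd 24 f0 ac 99 75 a5 c1 is 9 bytes > B = 6, so hash it first: H(key) = 05 5f, then zero-pad to 6 bytes: K' = 05 5f 00 00 00 00.
K' ⊕ ipad = 33 69 36 36 36 36; K' ⊕ opad = 59 03 5c 5c 5c 5c.
m1: inner = H(33 69 36 36 36 36 f6 91 2f) = 03 2a; tag = H(59 03 5c 5c 5c 5c 03 2a) = 01f9 ← matches
m2: inner = H(33 69 36 36 36 36 38 18 c8) = 02 8c; tag = H(59 03 5c 5c 5c 5c 02 8c) = 025a
m3: inner = H(33 69 36 36 36 36 50 b9 cd) = 03 4a; tag = H(59 03 5c 5c 5c 5c 03 4a) = 0219

1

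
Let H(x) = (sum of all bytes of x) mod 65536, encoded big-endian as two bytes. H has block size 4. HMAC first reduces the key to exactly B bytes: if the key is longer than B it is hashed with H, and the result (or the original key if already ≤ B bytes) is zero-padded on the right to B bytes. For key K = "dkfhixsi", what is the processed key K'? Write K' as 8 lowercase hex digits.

|K| = 8 > B = 4, so first hash the key.
H(K): sum = 100+107+102+104+105+120+115+105 = 858 → 03 5a.
Zero-pad H(K) = 03 5a to 4 bytes: K' = 03 5a 00 00.

035a0000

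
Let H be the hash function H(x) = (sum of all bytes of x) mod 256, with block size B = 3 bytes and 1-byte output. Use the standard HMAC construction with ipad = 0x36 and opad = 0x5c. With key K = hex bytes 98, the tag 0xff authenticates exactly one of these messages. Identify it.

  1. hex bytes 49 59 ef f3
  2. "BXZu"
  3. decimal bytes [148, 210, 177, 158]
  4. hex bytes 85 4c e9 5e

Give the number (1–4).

2

Key hex bytes 98 is 1 byte ≤ B = 3; zero-pad to 3 bytes: K' = 98 00 00.
K' ⊕ ipad = ae 36 36; K' ⊕ opad = c4 5c 5c.
m1: inner = H(ae 36 36 49 59 ef f3) = 9e; tag = H(c4 5c 5c 9e) = 1a
m2: inner = H(ae 36 36 42 58 5a 75) = 83; tag = H(c4 5c 5c 83) = ff ← matches
m3: inner = H(ae 36 36 94 d2 b1 9e) = cf; tag = H(c4 5c 5c cf) = 4b
m4: inner = H(ae 36 36 85 4c e9 5e) = 32; tag = H(c4 5c 5c 32) = ae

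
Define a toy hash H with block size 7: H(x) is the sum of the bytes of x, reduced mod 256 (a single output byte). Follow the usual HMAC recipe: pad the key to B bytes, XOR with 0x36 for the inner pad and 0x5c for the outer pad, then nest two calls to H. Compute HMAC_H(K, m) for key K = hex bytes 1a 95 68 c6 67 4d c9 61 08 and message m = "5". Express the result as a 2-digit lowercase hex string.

Key hex bytes 1a 95 68 c6 67 4d c9 61 08 is 9 bytes > B = 7, so hash it first: H(key) = c3, then zero-pad to 7 bytes: K' = c3 00 00 00 00 00 00.
K' ⊕ ipad = f5 36 36 36 36 36 36.  K' ⊕ opad = 9f 5c 5c 5c 5c 5c 5c.
Inner input = (K'⊕ipad) ∥ m = f5 36 36 36 36 36 36 ∥ 35.
Inner hash: sum = 245+54+54+54+54+54+54+53 = 622; mod 256 = 110 → 6e.
Outer input = (K'⊕opad) ∥ inner = 9f 5c 5c 5c 5c 5c 5c ∥ 6e.
Outer hash (tag): sum = 159+92+92+92+92+92+92+110 = 821; mod 256 = 53 → 35.

35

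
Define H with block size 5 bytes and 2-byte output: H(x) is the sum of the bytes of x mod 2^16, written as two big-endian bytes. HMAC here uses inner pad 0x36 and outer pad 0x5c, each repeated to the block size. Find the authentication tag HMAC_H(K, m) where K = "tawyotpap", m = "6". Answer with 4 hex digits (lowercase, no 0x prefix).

0315

Key "tawyotpap" = 74 61 77 79 6f 74 70 61 70 is 9 bytes > B = 5, so hash it first: H(key) = 03 e9, then zero-pad to 5 bytes: K' = 03 e9 00 00 00.
K' ⊕ ipad = 35 df 36 36 36.  K' ⊕ opad = 5f b5 5c 5c 5c.
Inner input = (K'⊕ipad) ∥ m = 35 df 36 36 36 ∥ 36.
Inner hash: sum = 53+223+54+54+54+54 = 492 → 01 ec.
Outer input = (K'⊕opad) ∥ inner = 5f b5 5c 5c 5c ∥ 01 ec.
Outer hash (tag): sum = 95+181+92+92+92+1+236 = 789 → 03 15.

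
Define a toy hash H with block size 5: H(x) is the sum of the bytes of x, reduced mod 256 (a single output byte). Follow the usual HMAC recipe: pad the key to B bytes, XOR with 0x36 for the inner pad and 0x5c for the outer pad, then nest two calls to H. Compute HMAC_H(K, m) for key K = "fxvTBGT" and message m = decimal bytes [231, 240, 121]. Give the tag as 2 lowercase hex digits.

24

Key "fxvTBGT" = 66 78 76 54 42 47 54 is 7 bytes > B = 5, so hash it first: H(key) = 85, then zero-pad to 5 bytes: K' = 85 00 00 00 00.
K' ⊕ ipad = b3 36 36 36 36.  K' ⊕ opad = d9 5c 5c 5c 5c.
Inner input = (K'⊕ipad) ∥ m = b3 36 36 36 36 ∥ e7 f0 79.
Inner hash: sum = 179+54+54+54+54+231+240+121 = 987; mod 256 = 219 → db.
Outer input = (K'⊕opad) ∥ inner = d9 5c 5c 5c 5c ∥ db.
Outer hash (tag): sum = 217+92+92+92+92+219 = 804; mod 256 = 36 → 24.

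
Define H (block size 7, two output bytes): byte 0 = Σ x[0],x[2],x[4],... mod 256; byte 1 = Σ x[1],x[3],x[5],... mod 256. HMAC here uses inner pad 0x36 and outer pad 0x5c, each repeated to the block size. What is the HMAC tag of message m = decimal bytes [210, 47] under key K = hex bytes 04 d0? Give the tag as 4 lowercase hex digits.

Key hex bytes 04 d0 is 2 bytes ≤ B = 7; zero-pad to 7 bytes: K' = 04 d0 00 00 00 00 00.
K' ⊕ ipad = 32 e6 36 36 36 36 36.  K' ⊕ opad = 58 8c 5c 5c 5c 5c 5c.
Inner input = (K'⊕ipad) ∥ m = 32 e6 36 36 36 36 36 ∥ d2 2f.
Inner hash: even-index sum = 259 mod 256 = 3; odd-index sum = 548 mod 256 = 36 → 03 24.
Outer input = (K'⊕opad) ∥ inner = 58 8c 5c 5c 5c 5c 5c ∥ 03 24.
Outer hash (tag): even-index sum = 400 mod 256 = 144; odd-index sum = 327 mod 256 = 71 → 90 47.

9047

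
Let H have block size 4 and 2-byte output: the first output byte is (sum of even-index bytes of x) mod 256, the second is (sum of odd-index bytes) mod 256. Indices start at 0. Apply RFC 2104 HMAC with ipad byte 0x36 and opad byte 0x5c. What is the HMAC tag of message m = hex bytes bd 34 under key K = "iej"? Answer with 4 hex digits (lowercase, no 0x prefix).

e352

Key "iej" = 69 65 6a is 3 bytes ≤ B = 4; zero-pad to 4 bytes: K' = 69 65 6a 00.
K' ⊕ ipad = 5f 53 5c 36.  K' ⊕ opad = 35 39 36 5c.
Inner input = (K'⊕ipad) ∥ m = 5f 53 5c 36 ∥ bd 34.
Inner hash: even-index sum = 376 mod 256 = 120; odd-index sum = 189 mod 256 = 189 → 78 bd.
Outer input = (K'⊕opad) ∥ inner = 35 39 36 5c ∥ 78 bd.
Outer hash (tag): even-index sum = 227 mod 256 = 227; odd-index sum = 338 mod 256 = 82 → e3 52.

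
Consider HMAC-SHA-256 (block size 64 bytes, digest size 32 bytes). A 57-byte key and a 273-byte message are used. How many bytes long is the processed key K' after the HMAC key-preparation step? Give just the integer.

Key is 57 ≤ 64 bytes, zero-padded: |K'| = 64.

64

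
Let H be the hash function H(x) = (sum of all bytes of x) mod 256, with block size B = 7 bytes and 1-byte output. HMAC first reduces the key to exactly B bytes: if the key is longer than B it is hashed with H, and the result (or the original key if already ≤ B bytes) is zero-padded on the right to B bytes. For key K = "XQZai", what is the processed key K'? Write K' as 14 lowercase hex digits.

58515a61690000

Key "XQZai" = 58 51 5a 61 69 is 5 bytes ≤ B = 7; zero-pad to 7 bytes: K' = 58 51 5a 61 69 00 00.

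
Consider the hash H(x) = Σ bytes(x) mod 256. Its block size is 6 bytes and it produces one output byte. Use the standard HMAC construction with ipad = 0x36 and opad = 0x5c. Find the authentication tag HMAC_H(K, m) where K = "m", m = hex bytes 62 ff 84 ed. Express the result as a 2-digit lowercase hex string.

38

Key "m" = 6d is 1 byte ≤ B = 6; zero-pad to 6 bytes: K' = 6d 00 00 00 00 00.
K' ⊕ ipad = 5b 36 36 36 36 36.  K' ⊕ opad = 31 5c 5c 5c 5c 5c.
Inner input = (K'⊕ipad) ∥ m = 5b 36 36 36 36 36 ∥ 62 ff 84 ed.
Inner hash: sum = 91+54+54+54+54+54+98+255+132+237 = 1083; mod 256 = 59 → 3b.
Outer input = (K'⊕opad) ∥ inner = 31 5c 5c 5c 5c 5c ∥ 3b.
Outer hash (tag): sum = 49+92+92+92+92+92+59 = 568; mod 256 = 56 → 38.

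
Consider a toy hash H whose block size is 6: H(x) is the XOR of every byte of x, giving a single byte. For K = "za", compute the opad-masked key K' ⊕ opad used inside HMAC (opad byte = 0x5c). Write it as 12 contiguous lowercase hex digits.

Key "za" = 7a 61 is 2 bytes ≤ B = 6; zero-pad to 6 bytes: K' = 7a 61 00 00 00 00.
XOR each byte with 0x5c: 7a⊕5c=26, 61⊕5c=3d, 00⊕5c=5c, 00⊕5c=5c, 00⊕5c=5c, 00⊕5c=5c.

263d5c5c5c5c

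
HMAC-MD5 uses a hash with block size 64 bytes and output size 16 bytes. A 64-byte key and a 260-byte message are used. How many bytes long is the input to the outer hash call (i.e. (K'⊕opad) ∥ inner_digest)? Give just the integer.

80

Key is 64 ≤ 64 bytes, zero-padded: |K'| = 64.
Outer input = (K'⊕opad) ∥ H(inner) → 64 + 16 = 80 bytes.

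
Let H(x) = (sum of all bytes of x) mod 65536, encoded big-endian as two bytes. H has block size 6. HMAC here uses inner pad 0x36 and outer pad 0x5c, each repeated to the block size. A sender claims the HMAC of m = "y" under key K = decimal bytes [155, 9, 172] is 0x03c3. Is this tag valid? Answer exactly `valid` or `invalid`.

valid

Key decimal bytes [155, 9, 172] = 9b 09 ac is 3 bytes ≤ B = 6; zero-pad to 6 bytes: K' = 9b 09 ac 00 00 00.
K' ⊕ ipad = ad 3f 9a 36 36 36; K' ⊕ opad = c7 55 f0 5c 5c 5c.
Inner hash: sum = 173+63+154+54+54+54+121 = 673 → 02 a1.
Outer hash (recomputed tag): sum = 199+85+240+92+92+92+2+161 = 963 → 03 c3.
Recomputed tag = 03c3; claimed = 03c3 → match.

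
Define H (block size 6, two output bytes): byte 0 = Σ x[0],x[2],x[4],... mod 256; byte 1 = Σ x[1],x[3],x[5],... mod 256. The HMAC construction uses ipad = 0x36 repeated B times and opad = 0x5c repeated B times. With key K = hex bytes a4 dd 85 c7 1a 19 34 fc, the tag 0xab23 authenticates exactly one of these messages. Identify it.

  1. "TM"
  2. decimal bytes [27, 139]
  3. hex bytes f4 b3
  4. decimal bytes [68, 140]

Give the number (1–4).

Key hex bytes a4 dd 85 c7 1a 19 34 fc is 8 bytes > B = 6, so hash it first: H(key) = 77 b9, then zero-pad to 6 bytes: K' = 77 b9 00 00 00 00.
K' ⊕ ipad = 41 8f 36 36 36 36; K' ⊕ opad = 2b e5 5c 5c 5c 5c.
m1: inner = H(41 8f 36 36 36 36 54 4d) = 01 48; tag = H(2b e5 5c 5c 5c 5c 01 48) = e4e5
m2: inner = H(41 8f 36 36 36 36 1b 8b) = c8 86; tag = H(2b e5 5c 5c 5c 5c c8 86) = ab23 ← matches
m3: inner = H(41 8f 36 36 36 36 f4 b3) = a1 ae; tag = H(2b e5 5c 5c 5c 5c a1 ae) = 844b
m4: inner = H(41 8f 36 36 36 36 44 8c) = f1 87; tag = H(2b e5 5c 5c 5c 5c f1 87) = d424

2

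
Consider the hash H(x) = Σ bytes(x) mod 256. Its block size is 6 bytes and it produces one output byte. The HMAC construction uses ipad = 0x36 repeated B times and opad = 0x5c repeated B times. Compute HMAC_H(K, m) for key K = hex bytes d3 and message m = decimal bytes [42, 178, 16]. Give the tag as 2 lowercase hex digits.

3a

Key hex bytes d3 is 1 byte ≤ B = 6; zero-pad to 6 bytes: K' = d3 00 00 00 00 00.
K' ⊕ ipad = e5 36 36 36 36 36.  K' ⊕ opad = 8f 5c 5c 5c 5c 5c.
Inner input = (K'⊕ipad) ∥ m = e5 36 36 36 36 36 ∥ 2a b2 10.
Inner hash: sum = 229+54+54+54+54+54+42+178+16 = 735; mod 256 = 223 → df.
Outer input = (K'⊕opad) ∥ inner = 8f 5c 5c 5c 5c 5c ∥ df.
Outer hash (tag): sum = 143+92+92+92+92+92+223 = 826; mod 256 = 58 → 3a.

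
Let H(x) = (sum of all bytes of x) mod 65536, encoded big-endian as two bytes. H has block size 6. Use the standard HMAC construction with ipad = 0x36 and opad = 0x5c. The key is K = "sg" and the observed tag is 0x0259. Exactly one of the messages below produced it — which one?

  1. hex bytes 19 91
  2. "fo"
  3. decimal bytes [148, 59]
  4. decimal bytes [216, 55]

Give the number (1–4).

Key "sg" = 73 67 is 2 bytes ≤ B = 6; zero-pad to 6 bytes: K' = 73 67 00 00 00 00.
K' ⊕ ipad = 45 51 36 36 36 36; K' ⊕ opad = 2f 3b 5c 5c 5c 5c.
m1: inner = H(45 51 36 36 36 36 19 91) = 02 18; tag = H(2f 3b 5c 5c 5c 5c 02 18) = 01f4
m2: inner = H(45 51 36 36 36 36 66 6f) = 02 43; tag = H(2f 3b 5c 5c 5c 5c 02 43) = 021f
m3: inner = H(45 51 36 36 36 36 94 3b) = 02 3d; tag = H(2f 3b 5c 5c 5c 5c 02 3d) = 0219
m4: inner = H(45 51 36 36 36 36 d8 37) = 02 7d; tag = H(2f 3b 5c 5c 5c 5c 02 7d) = 0259 ← matches

4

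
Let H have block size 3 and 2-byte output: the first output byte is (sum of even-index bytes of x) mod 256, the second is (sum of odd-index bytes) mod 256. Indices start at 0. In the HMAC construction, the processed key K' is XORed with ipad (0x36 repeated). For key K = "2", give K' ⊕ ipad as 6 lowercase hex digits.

043636

Key "2" = 32 is 1 byte ≤ B = 3; zero-pad to 3 bytes: K' = 32 00 00.
XOR each byte with 0x36: 32⊕36=04, 00⊕36=36, 00⊕36=36.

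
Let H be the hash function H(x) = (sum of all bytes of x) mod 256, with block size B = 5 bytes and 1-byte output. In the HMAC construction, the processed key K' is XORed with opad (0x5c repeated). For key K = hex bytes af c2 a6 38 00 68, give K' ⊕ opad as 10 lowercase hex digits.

Key hex bytes af c2 a6 38 00 68 is 6 bytes > B = 5, so hash it first: H(key) = b7, then zero-pad to 5 bytes: K' = b7 00 00 00 00.
XOR each byte with 0x5c: b7⊕5c=eb, 00⊕5c=5c, 00⊕5c=5c, 00⊕5c=5c, 00⊕5c=5c.

eb5c5c5c5c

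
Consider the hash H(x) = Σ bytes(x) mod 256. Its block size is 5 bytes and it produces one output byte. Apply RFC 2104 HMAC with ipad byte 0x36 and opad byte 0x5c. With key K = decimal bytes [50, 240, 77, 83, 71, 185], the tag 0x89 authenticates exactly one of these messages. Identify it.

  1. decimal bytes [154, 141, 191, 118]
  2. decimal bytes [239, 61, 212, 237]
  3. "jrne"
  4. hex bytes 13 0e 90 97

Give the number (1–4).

Key decimal bytes [50, 240, 77, 83, 71, 185] = 32 f0 4d 53 47 b9 is 6 bytes > B = 5, so hash it first: H(key) = c2, then zero-pad to 5 bytes: K' = c2 00 00 00 00.
K' ⊕ ipad = f4 36 36 36 36; K' ⊕ opad = 9e 5c 5c 5c 5c.
m1: inner = H(f4 36 36 36 36 9a 8d bf 76) = 28; tag = H(9e 5c 5c 5c 5c 28) = 36
m2: inner = H(f4 36 36 36 36 ef 3d d4 ed) = b9; tag = H(9e 5c 5c 5c 5c b9) = c7
m3: inner = H(f4 36 36 36 36 6a 72 6e 65) = 7b; tag = H(9e 5c 5c 5c 5c 7b) = 89 ← matches
m4: inner = H(f4 36 36 36 36 13 0e 90 97) = 14; tag = H(9e 5c 5c 5c 5c 14) = 22

3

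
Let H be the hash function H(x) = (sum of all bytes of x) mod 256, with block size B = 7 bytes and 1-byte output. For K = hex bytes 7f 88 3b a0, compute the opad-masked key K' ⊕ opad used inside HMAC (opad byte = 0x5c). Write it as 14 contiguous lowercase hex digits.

23d467fc5c5c5c

Key hex bytes 7f 88 3b a0 is 4 bytes ≤ B = 7; zero-pad to 7 bytes: K' = 7f 88 3b a0 00 00 00.
XOR each byte with 0x5c: 7f⊕5c=23, 88⊕5c=d4, 3b⊕5c=67, a0⊕5c=fc, 00⊕5c=5c, 00⊕5c=5c, 00⊕5c=5c.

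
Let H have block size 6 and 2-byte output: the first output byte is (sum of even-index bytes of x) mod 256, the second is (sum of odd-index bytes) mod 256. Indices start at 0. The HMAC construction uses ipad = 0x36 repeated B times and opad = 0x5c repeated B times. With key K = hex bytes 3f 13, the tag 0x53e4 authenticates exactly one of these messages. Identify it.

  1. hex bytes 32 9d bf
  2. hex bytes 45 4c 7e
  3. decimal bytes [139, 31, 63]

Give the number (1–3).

2

Key hex bytes 3f 13 is 2 bytes ≤ B = 6; zero-pad to 6 bytes: K' = 3f 13 00 00 00 00.
K' ⊕ ipad = 09 25 36 36 36 36; K' ⊕ opad = 63 4f 5c 5c 5c 5c.
m1: inner = H(09 25 36 36 36 36 32 9d bf) = 66 2e; tag = H(63 4f 5c 5c 5c 5c 66 2e) = 8135
m2: inner = H(09 25 36 36 36 36 45 4c 7e) = 38 dd; tag = H(63 4f 5c 5c 5c 5c 38 dd) = 53e4 ← matches
m3: inner = H(09 25 36 36 36 36 8b 1f 3f) = 3f b0; tag = H(63 4f 5c 5c 5c 5c 3f b0) = 5ab7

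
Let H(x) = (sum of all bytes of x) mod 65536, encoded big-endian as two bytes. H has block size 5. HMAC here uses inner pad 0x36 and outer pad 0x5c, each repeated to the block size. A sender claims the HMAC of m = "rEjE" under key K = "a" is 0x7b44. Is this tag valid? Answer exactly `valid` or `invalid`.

Key "a" = 61 is 1 byte ≤ B = 5; zero-pad to 5 bytes: K' = 61 00 00 00 00.
K' ⊕ ipad = 57 36 36 36 36; K' ⊕ opad = 3d 5c 5c 5c 5c.
Inner hash: sum = 87+54+54+54+54+114+69+106+69 = 661 → 02 95.
Outer hash (recomputed tag): sum = 61+92+92+92+92+2+149 = 580 → 02 44.
Recomputed tag = 0244; claimed = 7b44 → mismatch.

invalid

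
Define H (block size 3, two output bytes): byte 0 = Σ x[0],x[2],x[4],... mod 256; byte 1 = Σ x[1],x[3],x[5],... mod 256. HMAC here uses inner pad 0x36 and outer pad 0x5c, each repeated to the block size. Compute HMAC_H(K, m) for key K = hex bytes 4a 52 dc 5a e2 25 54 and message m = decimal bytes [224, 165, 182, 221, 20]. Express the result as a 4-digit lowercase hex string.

Key hex bytes 4a 52 dc 5a e2 25 54 is 7 bytes > B = 3, so hash it first: H(key) = 5c d1, then zero-pad to 3 bytes: K' = 5c d1 00.
K' ⊕ ipad = 6a e7 36.  K' ⊕ opad = 00 8d 5c.
Inner input = (K'⊕ipad) ∥ m = 6a e7 36 ∥ e0 a5 b6 dd 14.
Inner hash: even-index sum = 546 mod 256 = 34; odd-index sum = 657 mod 256 = 145 → 22 91.
Outer input = (K'⊕opad) ∥ inner = 00 8d 5c ∥ 22 91.
Outer hash (tag): even-index sum = 237 mod 256 = 237; odd-index sum = 175 mod 256 = 175 → ed af.

edaf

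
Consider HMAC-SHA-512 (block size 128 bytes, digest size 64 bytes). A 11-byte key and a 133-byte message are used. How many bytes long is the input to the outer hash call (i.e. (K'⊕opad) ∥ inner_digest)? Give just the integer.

192

Key is 11 ≤ 128 bytes, zero-padded: |K'| = 128.
Outer input = (K'⊕opad) ∥ H(inner) → 128 + 64 = 192 bytes.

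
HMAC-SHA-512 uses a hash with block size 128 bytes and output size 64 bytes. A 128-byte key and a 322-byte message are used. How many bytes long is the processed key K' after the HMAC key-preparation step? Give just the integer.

Key is 128 ≤ 128 bytes, zero-padded: |K'| = 128.

128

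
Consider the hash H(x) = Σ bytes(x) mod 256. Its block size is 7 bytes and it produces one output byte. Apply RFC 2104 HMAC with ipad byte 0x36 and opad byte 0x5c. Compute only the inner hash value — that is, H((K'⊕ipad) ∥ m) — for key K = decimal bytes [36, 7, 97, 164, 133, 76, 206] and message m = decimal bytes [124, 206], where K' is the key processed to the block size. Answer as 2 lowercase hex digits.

9b

Key decimal bytes [36, 7, 97, 164, 133, 76, 206] = 24 07 61 a4 85 4c ce is exactly B = 7 bytes: K' = 24 07 61 a4 85 4c ce.
K' ⊕ ipad = 12 31 57 92 b3 7a f8.
Inner input = 12 31 57 92 b3 7a f8 ∥ 7c ce.
Inner hash: sum = 18+49+87+146+179+122+248+124+206 = 1179; mod 256 = 155 → 9b.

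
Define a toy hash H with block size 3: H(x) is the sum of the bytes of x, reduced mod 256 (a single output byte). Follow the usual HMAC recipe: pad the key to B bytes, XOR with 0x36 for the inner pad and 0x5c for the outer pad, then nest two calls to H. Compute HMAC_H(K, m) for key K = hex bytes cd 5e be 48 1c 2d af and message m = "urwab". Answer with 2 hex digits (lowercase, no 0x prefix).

Key hex bytes cd 5e be 48 1c 2d af is 7 bytes > B = 3, so hash it first: H(key) = 29, then zero-pad to 3 bytes: K' = 29 00 00.
K' ⊕ ipad = 1f 36 36.  K' ⊕ opad = 75 5c 5c.
Inner input = (K'⊕ipad) ∥ m = 1f 36 36 ∥ 75 72 77 61 62.
Inner hash: sum = 31+54+54+117+114+119+97+98 = 684; mod 256 = 172 → ac.
Outer input = (K'⊕opad) ∥ inner = 75 5c 5c ∥ ac.
Outer hash (tag): sum = 117+92+92+172 = 473; mod 256 = 217 → d9.

d9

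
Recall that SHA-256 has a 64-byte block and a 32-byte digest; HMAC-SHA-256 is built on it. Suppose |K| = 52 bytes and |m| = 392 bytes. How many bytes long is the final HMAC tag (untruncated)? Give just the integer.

32

The tag is one SHA-256 digest: 32 bytes.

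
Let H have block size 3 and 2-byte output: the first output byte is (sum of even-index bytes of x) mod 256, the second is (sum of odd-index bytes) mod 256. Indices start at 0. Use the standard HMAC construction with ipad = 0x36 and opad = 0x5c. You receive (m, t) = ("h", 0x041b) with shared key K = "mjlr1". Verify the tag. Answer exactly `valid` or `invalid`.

Key "mjlr1" = 6d 6a 6c 72 31 is 5 bytes > B = 3, so hash it first: H(key) = 0a dc, then zero-pad to 3 bytes: K' = 0a dc 00.
K' ⊕ ipad = 3c ea 36; K' ⊕ opad = 56 80 5c.
Inner hash: even-index sum = 114 mod 256 = 114; odd-index sum = 338 mod 256 = 82 → 72 52.
Outer hash (recomputed tag): even-index sum = 260 mod 256 = 4; odd-index sum = 242 mod 256 = 242 → 04 f2.
Recomputed tag = 04f2; claimed = 041b → mismatch.

invalid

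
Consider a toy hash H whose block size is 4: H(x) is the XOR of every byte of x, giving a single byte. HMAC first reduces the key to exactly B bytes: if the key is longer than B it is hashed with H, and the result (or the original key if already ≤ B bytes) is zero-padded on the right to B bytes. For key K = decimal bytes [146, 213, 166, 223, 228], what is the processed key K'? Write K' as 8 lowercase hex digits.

da000000

|K| = 5 > B = 4, so first hash the key.
H(K): XOR 92⊕d5⊕a6⊕df⊕e4 = da.
Zero-pad H(K) = da to 4 bytes: K' = da 00 00 00.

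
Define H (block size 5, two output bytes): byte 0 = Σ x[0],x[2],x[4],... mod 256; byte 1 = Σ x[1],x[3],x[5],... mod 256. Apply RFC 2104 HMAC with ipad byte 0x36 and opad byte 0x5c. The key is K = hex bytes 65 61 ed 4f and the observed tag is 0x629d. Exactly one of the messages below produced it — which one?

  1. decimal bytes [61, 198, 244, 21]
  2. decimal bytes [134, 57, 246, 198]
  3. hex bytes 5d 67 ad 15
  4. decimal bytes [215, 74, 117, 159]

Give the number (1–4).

Key hex bytes 65 61 ed 4f is 4 bytes ≤ B = 5; zero-pad to 5 bytes: K' = 65 61 ed 4f 00.
K' ⊕ ipad = 53 57 db 79 36; K' ⊕ opad = 39 3d b1 13 5c.
m1: inner = H(53 57 db 79 36 3d c6 f4 15) = 3f 01; tag = H(39 3d b1 13 5c 3f 01) = 478f
m2: inner = H(53 57 db 79 36 86 39 f6 c6) = 63 4c; tag = H(39 3d b1 13 5c 63 4c) = 92b3
m3: inner = H(53 57 db 79 36 5d 67 ad 15) = e0 da; tag = H(39 3d b1 13 5c e0 da) = 2030
m4: inner = H(53 57 db 79 36 d7 4a 75 9f) = 4d 1c; tag = H(39 3d b1 13 5c 4d 1c) = 629d ← matches

4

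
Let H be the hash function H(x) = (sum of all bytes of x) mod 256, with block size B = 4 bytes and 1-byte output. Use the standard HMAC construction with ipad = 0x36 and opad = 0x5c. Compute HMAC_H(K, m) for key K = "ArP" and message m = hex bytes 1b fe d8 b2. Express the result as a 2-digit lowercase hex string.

ad

Key "ArP" = 41 72 50 is 3 bytes ≤ B = 4; zero-pad to 4 bytes: K' = 41 72 50 00.
K' ⊕ ipad = 77 44 66 36.  K' ⊕ opad = 1d 2e 0c 5c.
Inner input = (K'⊕ipad) ∥ m = 77 44 66 36 ∥ 1b fe d8 b2.
Inner hash: sum = 119+68+102+54+27+254+216+178 = 1018; mod 256 = 250 → fa.
Outer input = (K'⊕opad) ∥ inner = 1d 2e 0c 5c ∥ fa.
Outer hash (tag): sum = 29+46+12+92+250 = 429; mod 256 = 173 → ad.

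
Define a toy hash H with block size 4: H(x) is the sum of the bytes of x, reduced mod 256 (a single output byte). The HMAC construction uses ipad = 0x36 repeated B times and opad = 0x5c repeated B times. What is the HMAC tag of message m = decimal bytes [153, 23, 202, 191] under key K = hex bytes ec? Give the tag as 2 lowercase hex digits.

Key hex bytes ec is 1 byte ≤ B = 4; zero-pad to 4 bytes: K' = ec 00 00 00.
K' ⊕ ipad = da 36 36 36.  K' ⊕ opad = b0 5c 5c 5c.
Inner input = (K'⊕ipad) ∥ m = da 36 36 36 ∥ 99 17 ca bf.
Inner hash: sum = 218+54+54+54+153+23+202+191 = 949; mod 256 = 181 → b5.
Outer input = (K'⊕opad) ∥ inner = b0 5c 5c 5c ∥ b5.
Outer hash (tag): sum = 176+92+92+92+181 = 633; mod 256 = 121 → 79.

79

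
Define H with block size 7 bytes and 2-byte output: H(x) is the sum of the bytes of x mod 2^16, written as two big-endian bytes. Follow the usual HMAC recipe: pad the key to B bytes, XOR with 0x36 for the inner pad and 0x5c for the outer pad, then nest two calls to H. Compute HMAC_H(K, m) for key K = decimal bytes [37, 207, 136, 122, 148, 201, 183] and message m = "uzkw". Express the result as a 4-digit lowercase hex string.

045d

Key decimal bytes [37, 207, 136, 122, 148, 201, 183] = 25 cf 88 7a 94 c9 b7 is exactly B = 7 bytes: K' = 25 cf 88 7a 94 c9 b7.
K' ⊕ ipad = 13 f9 be 4c a2 ff 81.  K' ⊕ opad = 79 93 d4 26 c8 95 eb.
Inner input = (K'⊕ipad) ∥ m = 13 f9 be 4c a2 ff 81 ∥ 75 7a 6b 77.
Inner hash: sum = 19+249+190+76+162+255+129+117+122+107+119 = 1545 → 06 09.
Outer input = (K'⊕opad) ∥ inner = 79 93 d4 26 c8 95 eb ∥ 06 09.
Outer hash (tag): sum = 121+147+212+38+200+149+235+6+9 = 1117 → 04 5d.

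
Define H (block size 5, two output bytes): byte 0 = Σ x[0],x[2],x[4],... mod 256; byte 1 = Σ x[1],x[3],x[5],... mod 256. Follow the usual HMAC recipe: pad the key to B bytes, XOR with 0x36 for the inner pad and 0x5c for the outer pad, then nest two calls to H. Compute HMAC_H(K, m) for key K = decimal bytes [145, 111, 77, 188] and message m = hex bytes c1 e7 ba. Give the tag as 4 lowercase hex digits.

Key decimal bytes [145, 111, 77, 188] = 91 6f 4d bc is 4 bytes ≤ B = 5; zero-pad to 5 bytes: K' = 91 6f 4d bc 00.
K' ⊕ ipad = a7 59 7b 8a 36.  K' ⊕ opad = cd 33 11 e0 5c.
Inner input = (K'⊕ipad) ∥ m = a7 59 7b 8a 36 ∥ c1 e7 ba.
Inner hash: even-index sum = 575 mod 256 = 63; odd-index sum = 606 mod 256 = 94 → 3f 5e.
Outer input = (K'⊕opad) ∥ inner = cd 33 11 e0 5c ∥ 3f 5e.
Outer hash (tag): even-index sum = 408 mod 256 = 152; odd-index sum = 338 mod 256 = 82 → 98 52.

9852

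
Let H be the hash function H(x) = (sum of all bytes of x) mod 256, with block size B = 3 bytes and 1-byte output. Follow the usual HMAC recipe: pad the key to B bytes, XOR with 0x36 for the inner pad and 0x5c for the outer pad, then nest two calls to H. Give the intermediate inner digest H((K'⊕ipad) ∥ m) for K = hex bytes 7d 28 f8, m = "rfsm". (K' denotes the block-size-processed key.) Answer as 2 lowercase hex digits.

ef

Key hex bytes 7d 28 f8 is exactly B = 3 bytes: K' = 7d 28 f8.
K' ⊕ ipad = 4b 1e ce.
Inner input = 4b 1e ce ∥ 72 66 73 6d.
Inner hash: sum = 75+30+206+114+102+115+109 = 751; mod 256 = 239 → ef.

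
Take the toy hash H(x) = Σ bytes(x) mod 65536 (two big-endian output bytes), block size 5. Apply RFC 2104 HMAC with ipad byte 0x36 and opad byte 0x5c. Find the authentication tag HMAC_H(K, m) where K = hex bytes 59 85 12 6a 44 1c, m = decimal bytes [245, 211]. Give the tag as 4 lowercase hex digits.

0287

Key hex bytes 59 85 12 6a 44 1c is 6 bytes > B = 5, so hash it first: H(key) = 01 ba, then zero-pad to 5 bytes: K' = 01 ba 00 00 00.
K' ⊕ ipad = 37 8c 36 36 36.  K' ⊕ opad = 5d e6 5c 5c 5c.
Inner input = (K'⊕ipad) ∥ m = 37 8c 36 36 36 ∥ f5 d3.
Inner hash: sum = 55+140+54+54+54+245+211 = 813 → 03 2d.
Outer input = (K'⊕opad) ∥ inner = 5d e6 5c 5c 5c ∥ 03 2d.
Outer hash (tag): sum = 93+230+92+92+92+3+45 = 647 → 02 87.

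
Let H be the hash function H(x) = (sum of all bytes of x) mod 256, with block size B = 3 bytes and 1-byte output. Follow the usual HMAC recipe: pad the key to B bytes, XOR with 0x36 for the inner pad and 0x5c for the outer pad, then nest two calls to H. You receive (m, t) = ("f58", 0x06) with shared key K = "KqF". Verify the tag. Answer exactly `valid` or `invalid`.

Key "KqF" = 4b 71 46 is exactly B = 3 bytes: K' = 4b 71 46.
K' ⊕ ipad = 7d 47 70; K' ⊕ opad = 17 2d 1a.
Inner hash: sum = 125+71+112+102+53+56 = 519; mod 256 = 7 → 07.
Outer hash (recomputed tag): sum = 23+45+26+7 = 101 → 65.
Recomputed tag = 65; claimed = 06 → mismatch.

invalid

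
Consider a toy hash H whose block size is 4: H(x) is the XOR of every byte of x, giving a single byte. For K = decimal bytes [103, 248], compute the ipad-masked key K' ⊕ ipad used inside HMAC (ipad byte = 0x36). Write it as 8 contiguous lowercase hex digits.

Key decimal bytes [103, 248] = 67 f8 is 2 bytes ≤ B = 4; zero-pad to 4 bytes: K' = 67 f8 00 00.
XOR each byte with 0x36: 67⊕36=51, f8⊕36=ce, 00⊕36=36, 00⊕36=36.

51ce3636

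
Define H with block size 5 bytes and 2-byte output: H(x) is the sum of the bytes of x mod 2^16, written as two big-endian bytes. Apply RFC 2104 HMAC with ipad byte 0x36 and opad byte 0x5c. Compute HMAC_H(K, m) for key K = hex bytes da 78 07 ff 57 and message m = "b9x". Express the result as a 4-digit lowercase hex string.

025e

Key hex bytes da 78 07 ff 57 is exactly B = 5 bytes: K' = da 78 07 ff 57.
K' ⊕ ipad = ec 4e 31 c9 61.  K' ⊕ opad = 86 24 5b a3 0b.
Inner input = (K'⊕ipad) ∥ m = ec 4e 31 c9 61 ∥ 62 39 78.
Inner hash: sum = 236+78+49+201+97+98+57+120 = 936 → 03 a8.
Outer input = (K'⊕opad) ∥ inner = 86 24 5b a3 0b ∥ 03 a8.
Outer hash (tag): sum = 134+36+91+163+11+3+168 = 606 → 02 5e.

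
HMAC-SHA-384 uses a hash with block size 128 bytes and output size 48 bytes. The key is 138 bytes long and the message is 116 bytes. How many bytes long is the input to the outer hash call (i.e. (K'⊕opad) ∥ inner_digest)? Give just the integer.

Key is 138 > 128 bytes, so it is hashed to 48 bytes then zero-padded to 128: |K'| = 128.
Outer input = (K'⊕opad) ∥ H(inner) → 128 + 48 = 176 bytes.

176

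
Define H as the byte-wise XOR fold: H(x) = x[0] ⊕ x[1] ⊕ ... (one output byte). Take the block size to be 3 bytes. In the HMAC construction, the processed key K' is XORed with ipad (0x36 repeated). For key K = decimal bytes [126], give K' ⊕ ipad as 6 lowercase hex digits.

Key decimal bytes [126] = 7e is 1 byte ≤ B = 3; zero-pad to 3 bytes: K' = 7e 00 00.
XOR each byte with 0x36: 7e⊕36=48, 00⊕36=36, 00⊕36=36.

483636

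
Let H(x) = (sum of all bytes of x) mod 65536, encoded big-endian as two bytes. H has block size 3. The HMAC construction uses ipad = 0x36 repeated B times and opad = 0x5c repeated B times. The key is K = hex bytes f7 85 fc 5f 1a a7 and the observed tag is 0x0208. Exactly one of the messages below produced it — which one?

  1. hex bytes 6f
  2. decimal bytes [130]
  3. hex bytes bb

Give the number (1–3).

1

Key hex bytes f7 85 fc 5f 1a a7 is 6 bytes > B = 3, so hash it first: H(key) = 03 98, then zero-pad to 3 bytes: K' = 03 98 00.
K' ⊕ ipad = 35 ae 36; K' ⊕ opad = 5f c4 5c.
m1: inner = H(35 ae 36 6f) = 01 88; tag = H(5f c4 5c 01 88) = 0208 ← matches
m2: inner = H(35 ae 36 82) = 01 9b; tag = H(5f c4 5c 01 9b) = 021b
m3: inner = H(35 ae 36 bb) = 01 d4; tag = H(5f c4 5c 01 d4) = 0254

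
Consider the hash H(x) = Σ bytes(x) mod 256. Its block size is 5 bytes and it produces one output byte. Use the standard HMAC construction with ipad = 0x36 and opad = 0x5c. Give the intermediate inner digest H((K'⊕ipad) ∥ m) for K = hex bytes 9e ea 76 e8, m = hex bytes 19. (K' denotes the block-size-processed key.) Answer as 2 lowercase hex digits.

Key hex bytes 9e ea 76 e8 is 4 bytes ≤ B = 5; zero-pad to 5 bytes: K' = 9e ea 76 e8 00.
K' ⊕ ipad = a8 dc 40 de 36.
Inner input = a8 dc 40 de 36 ∥ 19.
Inner hash: sum = 168+220+64+222+54+25 = 753; mod 256 = 241 → f1.

f1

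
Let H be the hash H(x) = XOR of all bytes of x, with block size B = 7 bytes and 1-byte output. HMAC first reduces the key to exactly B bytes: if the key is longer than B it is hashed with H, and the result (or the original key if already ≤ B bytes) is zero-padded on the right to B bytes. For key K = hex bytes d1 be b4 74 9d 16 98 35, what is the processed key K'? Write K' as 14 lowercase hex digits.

89000000000000

|K| = 8 > B = 7, so first hash the key.
H(K): XOR d1⊕be⊕b4⊕74⊕9d⊕16⊕98⊕35 = 89.
Zero-pad H(K) = 89 to 7 bytes: K' = 89 00 00 00 00 00 00.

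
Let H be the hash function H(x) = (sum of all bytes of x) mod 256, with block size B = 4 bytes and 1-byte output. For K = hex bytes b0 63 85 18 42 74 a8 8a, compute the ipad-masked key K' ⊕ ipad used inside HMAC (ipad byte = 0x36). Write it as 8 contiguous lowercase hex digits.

Key hex bytes b0 63 85 18 42 74 a8 8a is 8 bytes > B = 4, so hash it first: H(key) = 98, then zero-pad to 4 bytes: K' = 98 00 00 00.
XOR each byte with 0x36: 98⊕36=ae, 00⊕36=36, 00⊕36=36, 00⊕36=36.

ae363636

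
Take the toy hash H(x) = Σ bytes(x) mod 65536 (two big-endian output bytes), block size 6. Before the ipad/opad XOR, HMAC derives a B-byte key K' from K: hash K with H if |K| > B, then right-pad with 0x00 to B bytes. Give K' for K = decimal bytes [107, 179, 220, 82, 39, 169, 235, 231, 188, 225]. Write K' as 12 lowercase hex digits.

|K| = 10 > B = 6, so first hash the key.
H(K): sum = 107+179+220+82+39+169+235+231+188+225 = 1675 → 06 8b.
Zero-pad H(K) = 06 8b to 6 bytes: K' = 06 8b 00 00 00 00.

068b00000000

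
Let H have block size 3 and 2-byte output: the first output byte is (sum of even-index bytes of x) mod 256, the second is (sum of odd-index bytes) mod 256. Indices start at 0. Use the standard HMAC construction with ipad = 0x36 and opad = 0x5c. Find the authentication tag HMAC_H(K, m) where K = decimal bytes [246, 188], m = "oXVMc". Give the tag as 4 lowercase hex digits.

b87b

Key decimal bytes [246, 188] = f6 bc is 2 bytes ≤ B = 3; zero-pad to 3 bytes: K' = f6 bc 00.
K' ⊕ ipad = c0 8a 36.  K' ⊕ opad = aa e0 5c.
Inner input = (K'⊕ipad) ∥ m = c0 8a 36 ∥ 6f 58 56 4d 63.
Inner hash: even-index sum = 411 mod 256 = 155; odd-index sum = 434 mod 256 = 178 → 9b b2.
Outer input = (K'⊕opad) ∥ inner = aa e0 5c ∥ 9b b2.
Outer hash (tag): even-index sum = 440 mod 256 = 184; odd-index sum = 379 mod 256 = 123 → b8 7b.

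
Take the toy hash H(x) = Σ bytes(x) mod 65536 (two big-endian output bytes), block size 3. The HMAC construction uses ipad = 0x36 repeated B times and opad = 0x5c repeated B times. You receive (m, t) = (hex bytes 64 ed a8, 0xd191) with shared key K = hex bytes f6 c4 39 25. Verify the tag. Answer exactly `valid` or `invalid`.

Key hex bytes f6 c4 39 25 is 4 bytes > B = 3, so hash it first: H(key) = 02 18, then zero-pad to 3 bytes: K' = 02 18 00.
K' ⊕ ipad = 34 2e 36; K' ⊕ opad = 5e 44 5c.
Inner hash: sum = 52+46+54+100+237+168 = 657 → 02 91.
Outer hash (recomputed tag): sum = 94+68+92+2+145 = 401 → 01 91.
Recomputed tag = 0191; claimed = d191 → mismatch.

invalid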